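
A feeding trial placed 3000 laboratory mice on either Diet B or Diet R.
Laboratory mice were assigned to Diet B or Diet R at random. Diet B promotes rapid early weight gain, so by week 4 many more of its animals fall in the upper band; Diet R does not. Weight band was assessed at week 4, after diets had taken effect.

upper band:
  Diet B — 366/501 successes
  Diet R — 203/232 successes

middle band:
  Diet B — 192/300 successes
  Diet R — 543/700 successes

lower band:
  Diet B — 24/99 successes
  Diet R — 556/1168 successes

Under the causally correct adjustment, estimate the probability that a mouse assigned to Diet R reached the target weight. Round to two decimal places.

Week-4 weight band is downstream of the diet. One should not condition on a consequence of treatment, so the overall rates are the right comparison.
So P(outcome | do(Diet R)) is just the pooled rate for Diet R: 1302/2100 = 0.620.

0.62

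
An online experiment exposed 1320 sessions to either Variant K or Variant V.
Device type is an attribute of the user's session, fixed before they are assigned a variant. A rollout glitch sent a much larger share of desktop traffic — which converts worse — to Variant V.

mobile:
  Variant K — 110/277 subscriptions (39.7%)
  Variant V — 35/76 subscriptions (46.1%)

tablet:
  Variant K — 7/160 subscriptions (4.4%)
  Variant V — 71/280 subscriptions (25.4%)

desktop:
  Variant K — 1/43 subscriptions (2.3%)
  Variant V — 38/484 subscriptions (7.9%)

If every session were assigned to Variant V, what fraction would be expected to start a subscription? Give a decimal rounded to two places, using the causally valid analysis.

Within every device type level Variant V has the higher rate, yet pooled Variant K does — Simpson's reversal.
Here device type is a common cause — it drives both which variant a case falls under and the outcome. The crude comparison mixes populations; the stratum-specific rates are the causally relevant ones.
Standardising Variant V to the population device type mix: 0.267·35/76 + 0.333·71/280 + 0.399·38/484 = 0.239.

0.24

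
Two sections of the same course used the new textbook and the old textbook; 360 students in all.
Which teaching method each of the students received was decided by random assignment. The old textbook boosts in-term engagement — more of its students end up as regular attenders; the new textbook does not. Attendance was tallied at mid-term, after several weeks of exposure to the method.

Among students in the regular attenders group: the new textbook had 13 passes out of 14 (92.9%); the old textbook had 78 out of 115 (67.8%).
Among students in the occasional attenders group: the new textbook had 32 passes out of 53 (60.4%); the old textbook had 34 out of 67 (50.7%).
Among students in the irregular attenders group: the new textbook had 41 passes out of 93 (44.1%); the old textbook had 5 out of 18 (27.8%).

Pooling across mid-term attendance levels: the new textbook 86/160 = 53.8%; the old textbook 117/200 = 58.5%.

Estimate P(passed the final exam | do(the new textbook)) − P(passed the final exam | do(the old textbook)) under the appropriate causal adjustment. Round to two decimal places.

Mid-term attendance is downstream of the teaching method. One should not condition on a consequence of treatment, so the overall rates are the right comparison.
The causal difference is the pooled difference: 0.537 − 0.585 = -0.048.

-0.05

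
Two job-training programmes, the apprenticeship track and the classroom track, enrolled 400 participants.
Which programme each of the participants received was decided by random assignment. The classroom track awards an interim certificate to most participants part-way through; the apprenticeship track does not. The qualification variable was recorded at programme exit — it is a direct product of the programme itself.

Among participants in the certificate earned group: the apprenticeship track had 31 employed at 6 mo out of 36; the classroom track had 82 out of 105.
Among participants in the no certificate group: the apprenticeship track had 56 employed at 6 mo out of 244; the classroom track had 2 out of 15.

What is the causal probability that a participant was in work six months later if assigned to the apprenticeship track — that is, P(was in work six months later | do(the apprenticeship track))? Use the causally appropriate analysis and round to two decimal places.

0.31

the apprenticeship track is higher inside every qualification attained during the programme stratum but the classroom track is higher in aggregate. Whether to stratify depends on how qualification attained during the programme relates to the programme.
Qualification attained during the programme here is a post-treatment variable shaped by the programme; conditioning on it would introduce bias rather than remove it. The overall comparison is the causal one.
So P(outcome | do(the apprenticeship track)) is just the pooled rate for the apprenticeship track: 87/280 = 0.311.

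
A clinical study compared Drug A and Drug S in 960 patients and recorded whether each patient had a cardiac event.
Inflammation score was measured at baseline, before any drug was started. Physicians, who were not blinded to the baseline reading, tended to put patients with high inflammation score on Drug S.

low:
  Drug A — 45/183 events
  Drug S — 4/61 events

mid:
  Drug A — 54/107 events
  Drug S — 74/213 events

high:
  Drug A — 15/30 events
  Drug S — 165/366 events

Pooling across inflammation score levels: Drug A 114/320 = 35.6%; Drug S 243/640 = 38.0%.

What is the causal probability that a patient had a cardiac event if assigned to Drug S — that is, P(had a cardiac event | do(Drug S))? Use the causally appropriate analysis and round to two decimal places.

0.32

Since inflammation score is a pre-existing factor (not a product of the drug) and it affects the outcome on its own, it is a confounder. The stratified rates, not the pooled rate, identify the causal effect.
Standardising Drug S to the population inflammation score mix: 0.254·4/61 + 0.333·74/213 + 0.412·165/366 = 0.318.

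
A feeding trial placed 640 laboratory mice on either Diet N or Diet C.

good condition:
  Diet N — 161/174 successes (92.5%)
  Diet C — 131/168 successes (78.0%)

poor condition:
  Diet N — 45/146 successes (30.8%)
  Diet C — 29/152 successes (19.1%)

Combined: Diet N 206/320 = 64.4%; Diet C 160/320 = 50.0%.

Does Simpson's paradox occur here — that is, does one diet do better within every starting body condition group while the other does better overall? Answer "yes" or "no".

no

Within each starting body condition level (good condition 92.5% vs 78.0%; poor condition 30.8% vs 19.1%), Diet N has the higher rate every time. Pooled: 64.4% vs 50.0% — Diet N has the higher rate overall. They agree.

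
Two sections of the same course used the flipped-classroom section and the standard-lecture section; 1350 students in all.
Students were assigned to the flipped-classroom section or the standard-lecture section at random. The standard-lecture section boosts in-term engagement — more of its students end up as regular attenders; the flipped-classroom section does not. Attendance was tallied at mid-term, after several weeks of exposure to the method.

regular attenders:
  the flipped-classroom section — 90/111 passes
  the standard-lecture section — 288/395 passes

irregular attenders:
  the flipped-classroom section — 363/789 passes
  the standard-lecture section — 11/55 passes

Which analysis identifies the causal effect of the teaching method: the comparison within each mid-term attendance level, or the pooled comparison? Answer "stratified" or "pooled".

pooled

Within every mid-term attendance level the flipped-classroom section has the higher rate, yet pooled the standard-lecture section does — Simpson's reversal.
Mid-term attendance is downstream of the teaching method. One should not condition on a consequence of treatment, so the overall rates are the right comparison.
Pooled: the flipped-classroom section 50.3% vs the standard-lecture section 66.4%; the standard-lecture section is higher overall.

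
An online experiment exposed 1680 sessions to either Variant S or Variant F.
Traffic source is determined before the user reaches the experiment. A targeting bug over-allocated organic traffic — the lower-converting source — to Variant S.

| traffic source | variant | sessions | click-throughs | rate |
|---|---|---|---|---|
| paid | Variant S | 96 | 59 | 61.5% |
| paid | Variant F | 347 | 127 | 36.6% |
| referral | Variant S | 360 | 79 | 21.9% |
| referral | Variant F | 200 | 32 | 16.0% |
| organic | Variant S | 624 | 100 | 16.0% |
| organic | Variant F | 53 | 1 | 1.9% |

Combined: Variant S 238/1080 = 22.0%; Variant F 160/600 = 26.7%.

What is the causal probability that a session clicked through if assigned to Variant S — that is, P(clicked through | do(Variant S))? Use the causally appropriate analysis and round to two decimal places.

0.30

Variant S is higher inside every traffic source stratum but Variant F is higher in aggregate. Whether to stratify depends on how traffic source relates to the variant.
Traffic source differs across variants for reasons unrelated to any effect of the variant itself, and it separately predicts the outcome — a classic confounder. We must compare within traffic source levels.
Standardising Variant S to the population traffic source mix: 0.264·59/96 + 0.333·79/360 + 0.403·100/624 = 0.300.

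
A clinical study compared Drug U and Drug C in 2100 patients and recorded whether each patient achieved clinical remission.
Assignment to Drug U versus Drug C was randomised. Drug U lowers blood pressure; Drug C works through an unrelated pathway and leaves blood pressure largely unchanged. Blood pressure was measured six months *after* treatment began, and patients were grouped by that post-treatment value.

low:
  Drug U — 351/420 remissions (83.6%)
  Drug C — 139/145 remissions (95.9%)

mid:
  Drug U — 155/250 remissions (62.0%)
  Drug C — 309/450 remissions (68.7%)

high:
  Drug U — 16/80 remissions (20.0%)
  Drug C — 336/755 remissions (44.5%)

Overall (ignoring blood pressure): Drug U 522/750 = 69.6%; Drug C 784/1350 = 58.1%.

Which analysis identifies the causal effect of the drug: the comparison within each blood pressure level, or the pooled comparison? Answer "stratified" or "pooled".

The blood pressure-specific comparison favours Drug C throughout, but the pooled figures favour Drug U. The question is whether to condition on blood pressure.
Blood pressure here is a post-treatment variable shaped by the drug; conditioning on it would introduce bias rather than remove it. The overall comparison is the causal one.
Pooled: Drug U 69.6% vs Drug C 58.1%; Drug U is higher overall.

pooled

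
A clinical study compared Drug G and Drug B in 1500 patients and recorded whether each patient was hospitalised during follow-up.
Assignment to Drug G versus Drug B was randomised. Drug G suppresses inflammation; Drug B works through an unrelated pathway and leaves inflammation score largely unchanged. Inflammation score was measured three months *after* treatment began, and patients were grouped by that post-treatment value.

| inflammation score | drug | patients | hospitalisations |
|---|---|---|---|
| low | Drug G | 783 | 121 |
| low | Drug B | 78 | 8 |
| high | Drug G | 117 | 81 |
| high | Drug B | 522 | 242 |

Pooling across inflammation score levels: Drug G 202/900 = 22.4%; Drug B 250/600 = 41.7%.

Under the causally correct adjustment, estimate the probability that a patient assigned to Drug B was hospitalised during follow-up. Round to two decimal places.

0.42

The inflammation score-specific comparison favours Drug B throughout, but the pooled figures favour Drug G. The question is whether to condition on inflammation score.
Stratifying would compare drugs among patients the drugs themselves sorted into inflammation score groups — a form of selection on an intermediate. The unconditioned pooled rates give the total causal effect.
So P(outcome | do(Drug B)) is just the pooled rate for Drug B: 250/600 = 0.417.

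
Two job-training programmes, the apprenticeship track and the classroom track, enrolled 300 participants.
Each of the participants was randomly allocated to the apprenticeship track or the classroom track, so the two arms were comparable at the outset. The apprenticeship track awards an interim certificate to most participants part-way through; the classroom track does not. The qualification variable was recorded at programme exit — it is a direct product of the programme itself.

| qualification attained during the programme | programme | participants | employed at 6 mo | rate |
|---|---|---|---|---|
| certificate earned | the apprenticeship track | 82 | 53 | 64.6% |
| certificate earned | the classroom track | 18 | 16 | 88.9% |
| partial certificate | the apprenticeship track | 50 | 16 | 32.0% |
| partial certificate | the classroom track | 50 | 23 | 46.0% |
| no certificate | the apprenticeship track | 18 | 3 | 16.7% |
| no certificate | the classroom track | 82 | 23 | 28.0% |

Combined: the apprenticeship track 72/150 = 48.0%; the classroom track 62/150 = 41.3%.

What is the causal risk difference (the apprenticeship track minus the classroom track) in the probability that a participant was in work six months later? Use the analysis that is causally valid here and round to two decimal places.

+0.07

The qualification attained during the programme-specific comparison favours the classroom track throughout, but the pooled figures favour the apprenticeship track. The question is whether to condition on qualification attained during the programme.
Qualification attained during the programme is downstream of the programme. One should not condition on a consequence of treatment, so the overall rates are the right comparison.
The causal difference is the pooled difference: 0.480 − 0.413 = +0.067.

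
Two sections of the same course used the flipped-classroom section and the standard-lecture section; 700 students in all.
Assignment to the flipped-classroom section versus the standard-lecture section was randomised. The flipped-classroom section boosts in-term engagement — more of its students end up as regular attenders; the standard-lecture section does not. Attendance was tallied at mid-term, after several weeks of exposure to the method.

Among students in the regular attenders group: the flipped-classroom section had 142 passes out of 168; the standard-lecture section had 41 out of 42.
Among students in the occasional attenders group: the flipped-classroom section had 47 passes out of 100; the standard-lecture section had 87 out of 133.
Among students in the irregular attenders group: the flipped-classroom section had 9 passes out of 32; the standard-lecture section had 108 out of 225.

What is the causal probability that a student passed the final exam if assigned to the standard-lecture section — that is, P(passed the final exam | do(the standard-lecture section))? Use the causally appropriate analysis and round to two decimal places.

0.59

The mid-term attendance-specific comparison favours the standard-lecture section throughout, but the pooled figures favour the flipped-classroom section. The question is whether to condition on mid-term attendance.
Mid-term attendance is downstream of the teaching method. One should not condition on a consequence of treatment, so the overall rates are the right comparison.
So P(outcome | do(the standard-lecture section)) is just the pooled rate for the standard-lecture section: 236/400 = 0.590.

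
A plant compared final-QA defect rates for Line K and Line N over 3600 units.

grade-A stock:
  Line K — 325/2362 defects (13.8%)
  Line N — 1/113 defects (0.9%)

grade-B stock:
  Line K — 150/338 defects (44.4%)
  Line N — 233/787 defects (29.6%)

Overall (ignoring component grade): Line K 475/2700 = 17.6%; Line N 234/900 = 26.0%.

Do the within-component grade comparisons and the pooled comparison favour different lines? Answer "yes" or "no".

Within each component grade level (grade-A stock 13.8% vs 0.9%; grade-B stock 44.4% vs 29.6%), Line N has the lower rate every time. Pooled: 17.6% vs 26.0% — Line K has the lower rate overall. The two comparisons disagree.

yes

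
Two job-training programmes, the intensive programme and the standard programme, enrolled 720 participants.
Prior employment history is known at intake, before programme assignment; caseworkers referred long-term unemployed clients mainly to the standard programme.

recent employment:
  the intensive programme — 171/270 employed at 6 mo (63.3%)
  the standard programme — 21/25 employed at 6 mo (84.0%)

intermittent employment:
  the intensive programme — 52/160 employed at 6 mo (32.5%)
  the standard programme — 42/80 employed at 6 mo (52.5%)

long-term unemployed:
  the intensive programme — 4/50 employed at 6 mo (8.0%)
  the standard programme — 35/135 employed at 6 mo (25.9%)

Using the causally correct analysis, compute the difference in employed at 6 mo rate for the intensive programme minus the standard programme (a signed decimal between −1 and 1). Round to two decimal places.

Prior employment history differs across programmes for reasons unrelated to any effect of the programme itself, and it separately predicts the outcome — a classic confounder. We must compare within prior employment history levels.
Adjusting over the population distribution of prior employment history: 0.410·(0.633−0.840) + 0.333·(0.325−0.525) + 0.257·(0.080−0.259) = -0.197.

-0.20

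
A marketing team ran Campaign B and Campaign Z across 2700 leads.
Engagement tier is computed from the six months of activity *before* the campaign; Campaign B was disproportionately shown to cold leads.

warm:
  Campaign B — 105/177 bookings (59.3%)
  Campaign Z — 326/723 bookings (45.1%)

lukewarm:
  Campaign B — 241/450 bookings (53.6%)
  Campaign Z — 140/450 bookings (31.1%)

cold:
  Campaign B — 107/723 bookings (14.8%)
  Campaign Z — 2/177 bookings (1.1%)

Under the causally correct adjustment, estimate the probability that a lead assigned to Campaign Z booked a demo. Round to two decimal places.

Campaign B is higher inside every engagement tier stratum but Campaign Z is higher in aggregate. Whether to stratify depends on how engagement tier relates to the campaign.
Since engagement tier is a pre-existing factor (not a product of the campaign) and it affects the outcome on its own, it is a confounder. The stratified rates, not the pooled rate, identify the causal effect.
Standardising Campaign Z to the population engagement tier mix: 0.333·326/723 + 0.333·140/450 + 0.333·2/177 = 0.258.

0.26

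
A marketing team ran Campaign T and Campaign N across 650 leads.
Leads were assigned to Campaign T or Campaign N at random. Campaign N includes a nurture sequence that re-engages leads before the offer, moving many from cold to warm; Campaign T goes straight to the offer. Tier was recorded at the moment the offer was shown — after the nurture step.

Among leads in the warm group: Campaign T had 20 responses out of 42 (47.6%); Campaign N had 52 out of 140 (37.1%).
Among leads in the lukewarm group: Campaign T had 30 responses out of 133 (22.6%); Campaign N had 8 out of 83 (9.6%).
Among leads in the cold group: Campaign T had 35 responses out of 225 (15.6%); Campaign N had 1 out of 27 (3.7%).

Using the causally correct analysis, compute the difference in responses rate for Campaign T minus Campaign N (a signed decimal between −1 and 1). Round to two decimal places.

-0.03

Engagement tier here is a post-treatment variable shaped by the campaign; conditioning on it would introduce bias rather than remove it. The overall comparison is the causal one.
The causal difference is the pooled difference: 0.212 − 0.244 = -0.032.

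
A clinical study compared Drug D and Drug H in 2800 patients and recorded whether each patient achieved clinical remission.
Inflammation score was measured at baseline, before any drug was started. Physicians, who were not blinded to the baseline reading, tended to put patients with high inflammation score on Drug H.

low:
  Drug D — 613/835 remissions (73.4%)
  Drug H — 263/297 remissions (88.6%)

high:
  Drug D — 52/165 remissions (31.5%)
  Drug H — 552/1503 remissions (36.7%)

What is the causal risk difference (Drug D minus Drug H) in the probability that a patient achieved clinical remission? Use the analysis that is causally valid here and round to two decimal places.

-0.09

The inflammation score-specific comparison favours Drug H throughout, but the pooled figures favour Drug D. The question is whether to condition on inflammation score.
The imbalance in inflammation score arose from how patients were allocated, not from anything the drug did; and inflammation score independently affects the outcome. The pooled gap is confounded — condition on inflammation score.
Adjusting over the population distribution of inflammation score: 0.404·(0.734−0.886) + 0.596·(0.315−0.367) = -0.092.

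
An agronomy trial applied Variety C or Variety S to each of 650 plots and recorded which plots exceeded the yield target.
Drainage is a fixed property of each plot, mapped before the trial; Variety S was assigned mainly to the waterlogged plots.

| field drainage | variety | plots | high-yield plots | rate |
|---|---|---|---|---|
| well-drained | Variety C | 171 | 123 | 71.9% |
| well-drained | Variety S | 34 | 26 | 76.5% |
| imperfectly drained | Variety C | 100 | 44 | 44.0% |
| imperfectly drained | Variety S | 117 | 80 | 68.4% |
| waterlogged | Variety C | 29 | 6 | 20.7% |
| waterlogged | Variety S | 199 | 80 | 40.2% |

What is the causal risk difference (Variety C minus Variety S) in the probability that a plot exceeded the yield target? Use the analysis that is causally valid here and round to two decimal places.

The imbalance in field drainage arose from how plots were allocated, not from anything the variety did; and field drainage independently affects the outcome. The pooled gap is confounded — condition on field drainage.
Adjusting over the population distribution of field drainage: 0.315·(0.719−0.765) + 0.334·(0.440−0.684) + 0.351·(0.207−0.402) = -0.164.

-0.16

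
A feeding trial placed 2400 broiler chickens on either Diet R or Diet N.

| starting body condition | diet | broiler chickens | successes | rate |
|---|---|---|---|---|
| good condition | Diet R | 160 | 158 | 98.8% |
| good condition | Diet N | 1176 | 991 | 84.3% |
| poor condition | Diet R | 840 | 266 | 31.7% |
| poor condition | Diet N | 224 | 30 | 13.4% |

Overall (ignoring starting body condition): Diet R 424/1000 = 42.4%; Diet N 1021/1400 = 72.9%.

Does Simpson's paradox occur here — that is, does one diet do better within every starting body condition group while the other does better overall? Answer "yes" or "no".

yes

Within each starting body condition level (good condition 98.8% vs 84.3%; poor condition 31.7% vs 13.4%), Diet R has the higher rate every time. Pooled: 42.4% vs 72.9% — Diet N has the higher rate overall. The two comparisons disagree.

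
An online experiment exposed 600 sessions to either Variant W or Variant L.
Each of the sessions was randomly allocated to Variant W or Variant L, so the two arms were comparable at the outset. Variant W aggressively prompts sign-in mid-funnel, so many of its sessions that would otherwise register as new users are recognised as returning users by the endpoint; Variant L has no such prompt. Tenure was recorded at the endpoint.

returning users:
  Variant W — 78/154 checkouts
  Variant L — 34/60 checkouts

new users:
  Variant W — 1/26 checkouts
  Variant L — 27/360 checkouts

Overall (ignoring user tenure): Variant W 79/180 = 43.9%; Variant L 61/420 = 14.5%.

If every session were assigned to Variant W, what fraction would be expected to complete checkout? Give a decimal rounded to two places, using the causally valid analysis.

0.44

Stratifying would compare variants among sessions the variants themselves sorted into user tenure groups — a form of selection on an intermediate. The unconditioned pooled rates give the total causal effect.
So P(outcome | do(Variant W)) is just the pooled rate for Variant W: 79/180 = 0.439.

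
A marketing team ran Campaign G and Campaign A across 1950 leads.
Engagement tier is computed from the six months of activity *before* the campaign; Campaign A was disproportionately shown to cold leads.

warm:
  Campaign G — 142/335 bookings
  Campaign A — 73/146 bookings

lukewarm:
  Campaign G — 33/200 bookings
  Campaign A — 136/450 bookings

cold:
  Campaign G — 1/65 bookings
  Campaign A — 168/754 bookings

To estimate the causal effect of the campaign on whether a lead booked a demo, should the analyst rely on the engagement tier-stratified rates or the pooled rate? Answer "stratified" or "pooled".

stratified

The engagement tier-specific comparison favours Campaign A throughout, but the pooled figures favour Campaign G. The question is whether to condition on engagement tier.
Since engagement tier is a pre-existing factor (not a product of the campaign) and it affects the outcome on its own, it is a confounder. The stratified rates, not the pooled rate, identify the causal effect.
Within each level — warm: 42.4% vs 50.0%; lukewarm: 16.5% vs 30.2%; cold: 1.5% vs 22.3% — Campaign A is higher every time.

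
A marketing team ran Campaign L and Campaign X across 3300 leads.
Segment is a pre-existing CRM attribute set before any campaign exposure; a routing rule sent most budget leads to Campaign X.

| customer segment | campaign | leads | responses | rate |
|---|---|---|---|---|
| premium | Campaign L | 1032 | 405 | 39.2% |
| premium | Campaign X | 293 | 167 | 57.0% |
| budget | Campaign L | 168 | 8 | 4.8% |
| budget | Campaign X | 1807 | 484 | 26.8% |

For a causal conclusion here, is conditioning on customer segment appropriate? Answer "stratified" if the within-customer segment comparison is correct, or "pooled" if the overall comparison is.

Within every customer segment level Campaign X has the higher rate, yet pooled Campaign L does — Simpson's reversal.
Here customer segment is a common cause — it drives both which campaign a case falls under and the outcome. The crude comparison mixes populations; the stratum-specific rates are the causally relevant ones.
Within each level — premium: 39.2% vs 57.0%; budget: 4.8% vs 26.8% — Campaign X is higher every time.

stratified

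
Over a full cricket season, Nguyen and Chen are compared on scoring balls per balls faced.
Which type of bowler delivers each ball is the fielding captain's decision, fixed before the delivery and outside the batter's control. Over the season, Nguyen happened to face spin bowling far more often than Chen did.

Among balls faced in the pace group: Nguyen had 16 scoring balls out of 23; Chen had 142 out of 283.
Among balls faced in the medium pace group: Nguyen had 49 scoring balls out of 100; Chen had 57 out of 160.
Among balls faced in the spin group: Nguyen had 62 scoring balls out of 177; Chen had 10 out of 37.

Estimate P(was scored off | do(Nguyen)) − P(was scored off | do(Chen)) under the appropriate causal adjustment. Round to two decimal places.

+0.14

Nguyen is higher inside every bowling type stratum but Chen is higher in aggregate. Whether to stratify depends on how bowling type relates to the player.
Bowling type differs across players for reasons unrelated to any effect of the player itself, and it separately predicts the outcome — a classic confounder. We must compare within bowling type levels.
Adjusting over the population distribution of bowling type: 0.392·(0.696−0.502) + 0.333·(0.490−0.356) + 0.274·(0.350−0.270) = +0.143.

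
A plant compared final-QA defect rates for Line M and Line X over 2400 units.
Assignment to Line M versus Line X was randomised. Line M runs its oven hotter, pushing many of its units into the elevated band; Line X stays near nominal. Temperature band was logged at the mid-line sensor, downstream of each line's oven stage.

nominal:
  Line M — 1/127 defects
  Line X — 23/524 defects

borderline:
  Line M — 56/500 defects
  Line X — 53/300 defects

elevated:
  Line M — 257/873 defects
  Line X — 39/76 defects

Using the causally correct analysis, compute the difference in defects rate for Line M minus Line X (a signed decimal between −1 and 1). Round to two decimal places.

The in-process temperature band-specific comparison favours Line M throughout, but the pooled figures favour Line X. The question is whether to condition on in-process temperature band.
In-process temperature band here is a post-treatment variable shaped by the line; conditioning on it would introduce bias rather than remove it. The overall comparison is the causal one.
The causal difference is the pooled difference: 0.209 − 0.128 = +0.082.

+0.08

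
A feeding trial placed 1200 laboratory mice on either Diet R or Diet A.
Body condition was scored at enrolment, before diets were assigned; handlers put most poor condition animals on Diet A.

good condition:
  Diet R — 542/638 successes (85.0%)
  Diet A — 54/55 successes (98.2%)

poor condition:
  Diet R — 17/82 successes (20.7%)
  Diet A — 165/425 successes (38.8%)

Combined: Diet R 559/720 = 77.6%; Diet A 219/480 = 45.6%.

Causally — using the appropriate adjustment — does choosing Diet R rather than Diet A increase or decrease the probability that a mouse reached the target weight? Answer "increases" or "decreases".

decreases

Within every starting body condition level Diet A has the higher rate, yet pooled Diet R does — Simpson's reversal.
Here starting body condition is a common cause — it drives both which diet a case falls under and the outcome. The crude comparison mixes populations; the stratum-specific rates are the causally relevant ones.
Within each level — good condition: 85.0% vs 98.2%; poor condition: 20.7% vs 38.8% — Diet A is higher every time.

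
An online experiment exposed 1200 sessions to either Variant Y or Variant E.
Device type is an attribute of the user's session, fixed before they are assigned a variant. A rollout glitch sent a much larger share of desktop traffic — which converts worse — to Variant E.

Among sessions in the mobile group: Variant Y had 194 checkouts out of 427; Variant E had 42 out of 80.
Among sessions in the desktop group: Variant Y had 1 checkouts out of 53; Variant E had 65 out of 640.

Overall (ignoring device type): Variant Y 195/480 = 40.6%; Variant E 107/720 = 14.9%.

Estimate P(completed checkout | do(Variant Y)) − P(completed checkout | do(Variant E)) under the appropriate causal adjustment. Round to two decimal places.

-0.08

The stratified and pooled comparisons disagree (Variant E wins within each device type; Variant Y wins overall), so the answer turns on the causal role of device type.
Device type is set before the variant has any effect — it is not caused by the variant — and it independently drives the outcome. That makes it a confounder, so the causal comparison is within device type levels.
Adjusting over the population distribution of device type: 0.422·(0.454−0.525) + 0.578·(0.019−0.102) = -0.078.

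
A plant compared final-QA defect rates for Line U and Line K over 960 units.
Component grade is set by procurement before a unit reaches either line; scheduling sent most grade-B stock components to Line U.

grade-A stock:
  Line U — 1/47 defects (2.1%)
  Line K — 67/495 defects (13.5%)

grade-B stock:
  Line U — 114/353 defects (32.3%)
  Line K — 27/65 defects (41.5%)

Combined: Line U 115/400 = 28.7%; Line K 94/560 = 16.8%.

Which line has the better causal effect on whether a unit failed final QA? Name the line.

Line U is lower inside every component grade stratum but Line K is lower in aggregate. Whether to stratify depends on how component grade relates to the line.
The imbalance in component grade arose from how units were allocated, not from anything the line did; and component grade independently affects the outcome. The pooled gap is confounded — condition on component grade.
Within each level — grade-A stock: 2.1% vs 13.5%; grade-B stock: 32.3% vs 41.5% — Line U is lower every time.

Line U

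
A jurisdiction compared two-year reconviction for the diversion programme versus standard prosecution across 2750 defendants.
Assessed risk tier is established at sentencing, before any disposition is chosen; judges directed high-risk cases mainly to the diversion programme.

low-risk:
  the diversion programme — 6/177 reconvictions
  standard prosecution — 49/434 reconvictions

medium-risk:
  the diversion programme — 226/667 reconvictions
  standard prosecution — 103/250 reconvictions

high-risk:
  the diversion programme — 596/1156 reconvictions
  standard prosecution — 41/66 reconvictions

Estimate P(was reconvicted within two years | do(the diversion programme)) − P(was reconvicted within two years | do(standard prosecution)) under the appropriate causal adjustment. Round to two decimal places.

-0.09

Assessed risk tier differs across dispositions for reasons unrelated to any effect of the disposition itself, and it separately predicts the outcome — a classic confounder. We must compare within assessed risk tier levels.
Adjusting over the population distribution of assessed risk tier: 0.222·(0.034−0.113) + 0.333·(0.339−0.412) + 0.444·(0.516−0.621) = -0.089.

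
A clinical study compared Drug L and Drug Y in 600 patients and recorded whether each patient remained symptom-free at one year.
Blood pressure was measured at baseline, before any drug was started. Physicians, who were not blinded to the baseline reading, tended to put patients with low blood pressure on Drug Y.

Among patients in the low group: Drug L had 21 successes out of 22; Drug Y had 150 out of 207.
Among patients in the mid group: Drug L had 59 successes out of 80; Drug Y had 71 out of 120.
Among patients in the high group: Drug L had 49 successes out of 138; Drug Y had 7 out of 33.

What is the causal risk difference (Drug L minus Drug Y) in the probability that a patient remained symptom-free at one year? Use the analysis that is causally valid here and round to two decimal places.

+0.18

Drug L is higher inside every blood pressure stratum but Drug Y is higher in aggregate. Whether to stratify depends on how blood pressure relates to the drug.
Nothing the drug does changes blood pressure; the imbalance is an allocation artefact. With blood pressure also predicting the outcome, the pooled figure is confounded, and the within-stratum comparison is the causal one.
Adjusting over the population distribution of blood pressure: 0.382·(0.955−0.725) + 0.333·(0.738−0.592) + 0.285·(0.355−0.212) = +0.177.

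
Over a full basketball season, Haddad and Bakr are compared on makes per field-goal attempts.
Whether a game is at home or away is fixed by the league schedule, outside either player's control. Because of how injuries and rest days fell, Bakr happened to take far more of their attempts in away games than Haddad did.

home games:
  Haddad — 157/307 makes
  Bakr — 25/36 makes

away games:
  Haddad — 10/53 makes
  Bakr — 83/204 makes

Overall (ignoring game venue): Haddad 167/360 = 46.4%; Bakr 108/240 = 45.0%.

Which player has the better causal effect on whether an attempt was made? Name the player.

Bakr

Within every game venue level Bakr has the higher rate, yet pooled Haddad does — Simpson's reversal.
Game venue satisfies the back-door criterion: it is not a descendant of the player, and it blocks the spurious path from player to outcome. Adjusting for it (i.e., using the within-game venue rates) gives the causal effect.
Within each level — home games: 51.1% vs 69.4%; away games: 18.9% vs 40.7% — Bakr is higher every time.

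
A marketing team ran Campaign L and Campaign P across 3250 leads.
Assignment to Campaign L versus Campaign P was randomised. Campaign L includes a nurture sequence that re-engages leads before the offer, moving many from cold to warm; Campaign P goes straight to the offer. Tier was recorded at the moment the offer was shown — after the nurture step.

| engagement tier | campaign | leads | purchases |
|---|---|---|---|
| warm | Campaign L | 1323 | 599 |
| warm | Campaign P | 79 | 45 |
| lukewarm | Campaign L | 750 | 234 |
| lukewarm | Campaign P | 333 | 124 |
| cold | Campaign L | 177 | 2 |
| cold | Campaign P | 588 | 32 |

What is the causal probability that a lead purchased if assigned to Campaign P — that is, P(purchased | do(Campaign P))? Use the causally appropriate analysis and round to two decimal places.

Campaign P is higher inside every engagement tier stratum but Campaign L is higher in aggregate. Whether to stratify depends on how engagement tier relates to the campaign.
Engagement tier here is a post-treatment variable shaped by the campaign; conditioning on it would introduce bias rather than remove it. The overall comparison is the causal one.
So P(outcome | do(Campaign P)) is just the pooled rate for Campaign P: 201/1000 = 0.201.

0.20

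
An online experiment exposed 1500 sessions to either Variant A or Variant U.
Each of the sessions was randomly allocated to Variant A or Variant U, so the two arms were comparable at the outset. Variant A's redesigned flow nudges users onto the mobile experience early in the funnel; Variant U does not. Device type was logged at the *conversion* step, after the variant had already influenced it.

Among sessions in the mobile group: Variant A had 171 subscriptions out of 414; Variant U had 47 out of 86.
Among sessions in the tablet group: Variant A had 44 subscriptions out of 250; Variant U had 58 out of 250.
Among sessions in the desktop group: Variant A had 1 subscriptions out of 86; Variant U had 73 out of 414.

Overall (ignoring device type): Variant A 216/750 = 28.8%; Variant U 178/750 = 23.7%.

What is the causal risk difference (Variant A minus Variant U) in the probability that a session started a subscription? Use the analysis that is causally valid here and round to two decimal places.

+0.05

The device type-specific comparison favours Variant U throughout, but the pooled figures favour Variant A. The question is whether to condition on device type.
Because the variant influences device type, device type is a post-treatment mediator, not a confounder. Stratifying on it would bias the estimate; the causal effect is the crude pooled difference.
The causal difference is the pooled difference: 0.288 − 0.237 = +0.051.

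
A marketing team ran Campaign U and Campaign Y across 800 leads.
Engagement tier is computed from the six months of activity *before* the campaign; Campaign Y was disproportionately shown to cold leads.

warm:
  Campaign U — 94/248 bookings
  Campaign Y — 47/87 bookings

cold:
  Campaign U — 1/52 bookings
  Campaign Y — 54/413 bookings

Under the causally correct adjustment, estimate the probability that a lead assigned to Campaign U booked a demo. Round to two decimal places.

0.17

Within every engagement tier level Campaign Y has the higher rate, yet pooled Campaign U does — Simpson's reversal.
Here engagement tier is a common cause — it drives both which campaign a case falls under and the outcome. The crude comparison mixes populations; the stratum-specific rates are the causally relevant ones.
Standardising Campaign U to the population engagement tier mix: 0.419·94/248 + 0.581·1/52 = 0.170.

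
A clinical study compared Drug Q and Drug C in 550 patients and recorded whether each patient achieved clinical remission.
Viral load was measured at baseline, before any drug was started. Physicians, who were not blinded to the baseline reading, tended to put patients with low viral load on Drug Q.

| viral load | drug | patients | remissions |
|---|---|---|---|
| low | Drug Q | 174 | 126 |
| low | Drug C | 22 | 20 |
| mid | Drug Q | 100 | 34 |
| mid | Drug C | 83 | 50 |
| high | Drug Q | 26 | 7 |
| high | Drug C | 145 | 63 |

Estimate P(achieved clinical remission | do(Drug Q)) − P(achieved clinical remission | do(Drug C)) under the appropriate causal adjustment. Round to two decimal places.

-0.20

Drug C is higher inside every viral load stratum but Drug Q is higher in aggregate. Whether to stratify depends on how viral load relates to the drug.
Viral load differs across drugs for reasons unrelated to any effect of the drug itself, and it separately predicts the outcome — a classic confounder. We must compare within viral load levels.
Adjusting over the population distribution of viral load: 0.356·(0.724−0.909) + 0.333·(0.340−0.602) + 0.311·(0.269−0.434) = -0.205.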